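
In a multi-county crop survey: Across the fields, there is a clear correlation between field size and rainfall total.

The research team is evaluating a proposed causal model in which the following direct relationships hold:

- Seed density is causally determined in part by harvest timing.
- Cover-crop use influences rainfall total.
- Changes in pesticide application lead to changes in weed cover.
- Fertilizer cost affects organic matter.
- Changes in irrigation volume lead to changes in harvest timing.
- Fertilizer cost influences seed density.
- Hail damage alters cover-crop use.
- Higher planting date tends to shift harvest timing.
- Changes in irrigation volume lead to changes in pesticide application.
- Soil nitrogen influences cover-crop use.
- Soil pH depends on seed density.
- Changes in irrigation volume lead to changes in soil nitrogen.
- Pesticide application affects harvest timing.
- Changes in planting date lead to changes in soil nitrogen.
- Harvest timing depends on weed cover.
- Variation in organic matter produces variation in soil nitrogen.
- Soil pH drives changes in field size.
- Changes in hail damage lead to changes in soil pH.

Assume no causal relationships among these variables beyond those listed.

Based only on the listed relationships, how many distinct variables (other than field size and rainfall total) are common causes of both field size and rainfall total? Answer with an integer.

4

The common causes are: fertilizer cost (to field size via fertilizer cost → seed density → soil pH → field size; to rainfall total via fertilizer cost → organic matter → soil nitrogen → cover-crop use → rainfall total); hail damage (to field size via hail damage → soil pH → field size; to rainfall total via hail damage → cover-crop use → rainfall total); irrigation volume (to field size via irrigation volume → harvest timing → seed density → soil pH → field size; to rainfall total via irrigation volume → soil nitrogen → cover-crop use → rainfall total); planting date (to field size via planting date → harvest timing → seed density → soil pH → field size; to rainfall total via planting date → soil nitrogen → cover-crop use → rainfall total).
Every other variable lacks a causal path to at least one of field size and rainfall total.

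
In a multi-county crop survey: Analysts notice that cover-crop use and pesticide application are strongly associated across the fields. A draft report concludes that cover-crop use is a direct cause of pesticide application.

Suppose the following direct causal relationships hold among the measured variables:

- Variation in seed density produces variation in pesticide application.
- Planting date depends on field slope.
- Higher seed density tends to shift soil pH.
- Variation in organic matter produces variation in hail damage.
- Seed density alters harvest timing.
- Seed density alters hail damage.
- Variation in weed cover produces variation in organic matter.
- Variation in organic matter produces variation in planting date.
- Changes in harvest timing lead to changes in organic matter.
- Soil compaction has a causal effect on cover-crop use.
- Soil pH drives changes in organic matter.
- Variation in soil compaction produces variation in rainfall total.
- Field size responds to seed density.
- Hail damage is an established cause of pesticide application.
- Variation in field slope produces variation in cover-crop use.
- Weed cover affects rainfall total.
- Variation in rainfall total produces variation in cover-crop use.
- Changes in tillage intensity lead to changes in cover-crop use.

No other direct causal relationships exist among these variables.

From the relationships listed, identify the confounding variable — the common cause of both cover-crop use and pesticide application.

weed cover

Weed cover has a causal path to cover-crop use (weed cover → rainfall total → cover-crop use) and a separate causal path to pesticide application (weed cover → organic matter → hail damage → pesticide application), so it is a common cause of both.
No stated relationship gives cover-crop use a causal route to pesticide application, so the correlation is explained by the shared upstream cause rather than a direct effect.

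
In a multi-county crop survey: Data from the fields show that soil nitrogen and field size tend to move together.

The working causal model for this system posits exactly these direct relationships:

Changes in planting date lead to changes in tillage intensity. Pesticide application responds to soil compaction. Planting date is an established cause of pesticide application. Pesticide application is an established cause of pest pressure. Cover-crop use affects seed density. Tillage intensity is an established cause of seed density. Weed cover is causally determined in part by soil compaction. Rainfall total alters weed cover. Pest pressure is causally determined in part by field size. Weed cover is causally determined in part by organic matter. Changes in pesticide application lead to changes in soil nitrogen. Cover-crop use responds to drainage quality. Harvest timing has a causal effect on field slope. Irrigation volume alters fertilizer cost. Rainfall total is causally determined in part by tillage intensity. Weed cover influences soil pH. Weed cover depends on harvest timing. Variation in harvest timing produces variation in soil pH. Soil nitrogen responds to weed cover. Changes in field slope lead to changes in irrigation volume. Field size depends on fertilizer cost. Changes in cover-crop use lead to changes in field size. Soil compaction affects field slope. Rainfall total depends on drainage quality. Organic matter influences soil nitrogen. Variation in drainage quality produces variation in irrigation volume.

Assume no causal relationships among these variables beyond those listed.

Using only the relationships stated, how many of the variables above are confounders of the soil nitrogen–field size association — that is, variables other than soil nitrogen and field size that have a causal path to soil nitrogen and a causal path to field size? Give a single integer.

3

The common causes are: drainage quality (to soil nitrogen via drainage quality → rainfall total → weed cover → soil nitrogen; to field size via drainage quality → cover-crop use → field size); harvest timing (to soil nitrogen via harvest timing → weed cover → soil nitrogen; to field size via harvest timing → field slope → irrigation volume → fertilizer cost → field size); soil compaction (to soil nitrogen via soil compaction → weed cover → soil nitrogen; to field size via soil compaction → field slope → irrigation volume → fertilizer cost → field size).
Every other variable lacks a causal path to at least one of soil nitrogen and field size.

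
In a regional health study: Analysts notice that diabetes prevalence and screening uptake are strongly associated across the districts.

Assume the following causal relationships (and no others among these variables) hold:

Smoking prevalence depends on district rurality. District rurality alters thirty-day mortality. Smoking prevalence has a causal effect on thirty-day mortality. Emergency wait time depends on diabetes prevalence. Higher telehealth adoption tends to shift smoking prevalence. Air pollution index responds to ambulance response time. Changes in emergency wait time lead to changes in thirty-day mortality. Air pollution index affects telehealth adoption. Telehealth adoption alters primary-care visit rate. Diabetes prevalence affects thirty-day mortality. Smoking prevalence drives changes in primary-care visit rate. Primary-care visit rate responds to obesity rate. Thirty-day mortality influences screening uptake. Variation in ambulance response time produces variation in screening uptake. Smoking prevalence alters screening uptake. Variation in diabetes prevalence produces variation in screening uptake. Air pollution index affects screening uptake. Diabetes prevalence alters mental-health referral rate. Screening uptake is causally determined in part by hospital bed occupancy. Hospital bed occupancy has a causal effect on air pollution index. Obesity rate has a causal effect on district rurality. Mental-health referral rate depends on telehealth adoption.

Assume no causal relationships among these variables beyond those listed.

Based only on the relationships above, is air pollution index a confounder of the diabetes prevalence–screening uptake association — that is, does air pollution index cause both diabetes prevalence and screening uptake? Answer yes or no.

no

Air pollution index has no stated causal path to diabetes prevalence. A confounder must cause both variables, so air pollution index does not qualify.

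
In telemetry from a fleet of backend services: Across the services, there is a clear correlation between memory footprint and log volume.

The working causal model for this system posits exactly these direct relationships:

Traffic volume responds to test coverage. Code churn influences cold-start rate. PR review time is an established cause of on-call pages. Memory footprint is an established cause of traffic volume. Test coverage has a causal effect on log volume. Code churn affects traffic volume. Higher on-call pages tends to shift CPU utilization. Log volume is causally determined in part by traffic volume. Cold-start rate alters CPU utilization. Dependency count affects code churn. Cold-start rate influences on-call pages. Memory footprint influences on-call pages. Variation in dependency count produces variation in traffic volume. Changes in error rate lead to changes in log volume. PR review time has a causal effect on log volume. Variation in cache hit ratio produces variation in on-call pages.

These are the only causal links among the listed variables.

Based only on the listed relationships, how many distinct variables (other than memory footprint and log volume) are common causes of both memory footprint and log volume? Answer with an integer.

0

No listed variable has a causal path to both memory footprint and log volume, so there are no common causes.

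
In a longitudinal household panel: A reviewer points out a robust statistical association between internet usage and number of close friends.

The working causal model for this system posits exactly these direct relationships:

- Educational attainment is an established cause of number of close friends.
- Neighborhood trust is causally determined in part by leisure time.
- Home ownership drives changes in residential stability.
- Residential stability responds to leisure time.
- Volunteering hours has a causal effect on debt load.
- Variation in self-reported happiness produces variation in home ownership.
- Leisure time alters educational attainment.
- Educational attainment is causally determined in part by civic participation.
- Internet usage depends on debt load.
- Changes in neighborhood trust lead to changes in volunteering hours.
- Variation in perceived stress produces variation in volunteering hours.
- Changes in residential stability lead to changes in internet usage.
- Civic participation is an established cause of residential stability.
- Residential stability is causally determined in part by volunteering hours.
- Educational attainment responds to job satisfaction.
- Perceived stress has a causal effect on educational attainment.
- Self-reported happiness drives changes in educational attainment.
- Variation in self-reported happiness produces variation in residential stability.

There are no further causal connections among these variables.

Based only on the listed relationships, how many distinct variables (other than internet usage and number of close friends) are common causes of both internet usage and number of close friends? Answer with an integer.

The common causes are: civic participation (to internet usage via civic participation → residential stability → internet usage; to number of close friends via civic participation → educational attainment → number of close friends); leisure time (to internet usage via leisure time → residential stability → internet usage; to number of close friends via leisure time → educational attainment → number of close friends); perceived stress (to internet usage via perceived stress → volunteering hours → residential stability → internet usage; to number of close friends via perceived stress → educational attainment → number of close friends); self-reported happiness (to internet usage via self-reported happiness → residential stability → internet usage; to number of close friends via self-reported happiness → educational attainment → number of close friends).
Every other variable lacks a causal path to at least one of internet usage and number of close friends.

4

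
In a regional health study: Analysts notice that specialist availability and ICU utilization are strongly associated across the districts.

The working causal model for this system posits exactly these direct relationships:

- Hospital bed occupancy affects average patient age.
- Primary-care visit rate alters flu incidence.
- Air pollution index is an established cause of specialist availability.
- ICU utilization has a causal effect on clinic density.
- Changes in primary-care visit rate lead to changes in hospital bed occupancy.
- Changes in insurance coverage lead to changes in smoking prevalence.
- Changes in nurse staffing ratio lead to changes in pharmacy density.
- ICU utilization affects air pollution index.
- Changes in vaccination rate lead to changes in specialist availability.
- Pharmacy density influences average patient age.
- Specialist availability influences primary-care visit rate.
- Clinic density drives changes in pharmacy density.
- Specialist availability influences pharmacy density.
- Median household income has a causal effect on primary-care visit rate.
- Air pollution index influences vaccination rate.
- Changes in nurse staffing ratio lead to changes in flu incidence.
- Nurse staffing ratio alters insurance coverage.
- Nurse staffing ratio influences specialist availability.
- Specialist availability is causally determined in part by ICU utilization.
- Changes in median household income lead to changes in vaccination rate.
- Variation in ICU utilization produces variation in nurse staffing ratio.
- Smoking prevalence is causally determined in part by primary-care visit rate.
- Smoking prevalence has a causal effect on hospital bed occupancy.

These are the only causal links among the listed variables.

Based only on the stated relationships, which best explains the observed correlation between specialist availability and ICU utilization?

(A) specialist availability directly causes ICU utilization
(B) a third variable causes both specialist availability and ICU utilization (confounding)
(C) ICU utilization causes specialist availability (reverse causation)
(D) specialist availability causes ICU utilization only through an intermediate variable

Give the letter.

The stated link runs ICU utilization → specialist availability; specialist availability has no causal path to ICU utilization. No variable causes both, so confounding is ruled out. The correlation reflects reverse causation.

C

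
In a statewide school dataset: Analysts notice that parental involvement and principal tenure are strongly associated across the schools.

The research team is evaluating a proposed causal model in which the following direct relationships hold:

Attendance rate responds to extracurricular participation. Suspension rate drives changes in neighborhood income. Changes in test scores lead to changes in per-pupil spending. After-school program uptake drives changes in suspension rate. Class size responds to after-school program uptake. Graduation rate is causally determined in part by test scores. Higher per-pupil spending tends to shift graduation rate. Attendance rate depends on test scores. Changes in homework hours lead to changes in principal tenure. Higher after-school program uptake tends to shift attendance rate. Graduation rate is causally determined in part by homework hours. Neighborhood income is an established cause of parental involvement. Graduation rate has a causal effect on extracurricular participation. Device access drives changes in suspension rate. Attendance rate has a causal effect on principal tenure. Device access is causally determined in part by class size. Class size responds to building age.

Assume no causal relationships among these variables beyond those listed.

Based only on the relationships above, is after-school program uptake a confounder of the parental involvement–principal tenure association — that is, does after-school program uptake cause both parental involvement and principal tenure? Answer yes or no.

After-school program uptake has a causal path to parental involvement (after-school program uptake → suspension rate → neighborhood income → parental involvement) and to principal tenure (after-school program uptake → attendance rate → principal tenure), so it is a common cause of both — a confounder.

yes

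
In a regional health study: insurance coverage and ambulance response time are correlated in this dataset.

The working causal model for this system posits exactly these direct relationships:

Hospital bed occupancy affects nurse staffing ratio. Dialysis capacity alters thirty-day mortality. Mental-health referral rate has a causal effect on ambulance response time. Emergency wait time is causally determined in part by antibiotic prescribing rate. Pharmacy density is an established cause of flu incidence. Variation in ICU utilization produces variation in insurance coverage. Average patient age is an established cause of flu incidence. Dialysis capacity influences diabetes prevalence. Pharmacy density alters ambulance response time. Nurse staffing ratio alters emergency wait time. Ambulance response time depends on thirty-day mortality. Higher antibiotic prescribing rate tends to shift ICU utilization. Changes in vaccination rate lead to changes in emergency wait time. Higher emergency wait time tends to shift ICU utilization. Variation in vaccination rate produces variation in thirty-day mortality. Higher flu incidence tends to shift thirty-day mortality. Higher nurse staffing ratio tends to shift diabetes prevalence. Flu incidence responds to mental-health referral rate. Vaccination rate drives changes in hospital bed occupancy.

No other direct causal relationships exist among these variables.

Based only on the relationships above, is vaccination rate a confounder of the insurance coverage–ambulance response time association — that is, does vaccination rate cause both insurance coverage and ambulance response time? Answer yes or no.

yes

Vaccination rate has a causal path to insurance coverage (vaccination rate → emergency wait time → ICU utilization → insurance coverage) and to ambulance response time (vaccination rate → thirty-day mortality → ambulance response time), so it is a common cause of both — a confounder.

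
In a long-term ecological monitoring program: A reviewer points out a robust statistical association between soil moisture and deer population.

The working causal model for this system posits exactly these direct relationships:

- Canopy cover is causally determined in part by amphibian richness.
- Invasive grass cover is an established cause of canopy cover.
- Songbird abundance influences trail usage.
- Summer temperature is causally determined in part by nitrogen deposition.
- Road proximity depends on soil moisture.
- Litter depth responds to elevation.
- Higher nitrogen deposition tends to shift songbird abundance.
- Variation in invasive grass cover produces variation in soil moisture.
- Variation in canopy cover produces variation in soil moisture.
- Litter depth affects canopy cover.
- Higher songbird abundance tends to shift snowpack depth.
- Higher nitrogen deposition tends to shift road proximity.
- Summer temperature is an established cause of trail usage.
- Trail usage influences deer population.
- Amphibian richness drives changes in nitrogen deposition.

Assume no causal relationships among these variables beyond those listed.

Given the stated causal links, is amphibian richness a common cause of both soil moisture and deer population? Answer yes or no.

Amphibian richness has a causal path to soil moisture (amphibian richness → canopy cover → soil moisture) and to deer population (amphibian richness → nitrogen deposition → summer temperature → trail usage → deer population), so it is a common cause of both — a confounder.

yes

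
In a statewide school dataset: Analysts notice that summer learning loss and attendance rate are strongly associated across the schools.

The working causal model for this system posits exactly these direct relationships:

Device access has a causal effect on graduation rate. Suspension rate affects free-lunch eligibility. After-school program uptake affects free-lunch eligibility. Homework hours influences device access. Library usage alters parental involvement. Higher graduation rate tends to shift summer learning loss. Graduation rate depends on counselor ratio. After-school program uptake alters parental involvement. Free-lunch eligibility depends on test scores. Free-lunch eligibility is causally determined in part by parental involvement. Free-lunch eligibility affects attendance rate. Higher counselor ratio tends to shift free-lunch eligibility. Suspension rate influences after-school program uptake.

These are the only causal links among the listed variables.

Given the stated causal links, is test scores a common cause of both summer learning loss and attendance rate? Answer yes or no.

Test scores has no stated causal path to summer learning loss. A confounder must cause both variables, so test scores does not qualify.

no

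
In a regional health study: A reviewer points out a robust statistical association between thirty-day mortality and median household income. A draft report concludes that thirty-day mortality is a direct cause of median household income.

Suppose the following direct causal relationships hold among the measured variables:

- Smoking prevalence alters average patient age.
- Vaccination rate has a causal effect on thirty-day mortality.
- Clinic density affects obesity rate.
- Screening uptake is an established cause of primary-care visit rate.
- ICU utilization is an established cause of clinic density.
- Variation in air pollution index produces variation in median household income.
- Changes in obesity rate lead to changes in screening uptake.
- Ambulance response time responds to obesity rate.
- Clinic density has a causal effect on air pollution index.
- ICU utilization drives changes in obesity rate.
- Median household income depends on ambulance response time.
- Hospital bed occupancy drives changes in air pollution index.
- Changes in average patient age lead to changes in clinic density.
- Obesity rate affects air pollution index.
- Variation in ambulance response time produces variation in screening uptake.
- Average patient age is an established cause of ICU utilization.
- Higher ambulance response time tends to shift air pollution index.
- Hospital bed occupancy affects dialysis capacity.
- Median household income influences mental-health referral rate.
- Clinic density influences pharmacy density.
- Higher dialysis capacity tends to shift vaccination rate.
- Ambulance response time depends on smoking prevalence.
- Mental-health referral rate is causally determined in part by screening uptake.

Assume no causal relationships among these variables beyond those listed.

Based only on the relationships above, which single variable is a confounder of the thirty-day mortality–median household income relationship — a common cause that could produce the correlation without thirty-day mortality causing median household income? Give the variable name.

hospital bed occupancy

Hospital bed occupancy has a causal path to thirty-day mortality (hospital bed occupancy → dialysis capacity → vaccination rate → thirty-day mortality) and a separate causal path to median household income (hospital bed occupancy → air pollution index → median household income), so it is a common cause of both.
No stated relationship gives thirty-day mortality a causal route to median household income, so the correlation is explained by the shared upstream cause rather than a direct effect.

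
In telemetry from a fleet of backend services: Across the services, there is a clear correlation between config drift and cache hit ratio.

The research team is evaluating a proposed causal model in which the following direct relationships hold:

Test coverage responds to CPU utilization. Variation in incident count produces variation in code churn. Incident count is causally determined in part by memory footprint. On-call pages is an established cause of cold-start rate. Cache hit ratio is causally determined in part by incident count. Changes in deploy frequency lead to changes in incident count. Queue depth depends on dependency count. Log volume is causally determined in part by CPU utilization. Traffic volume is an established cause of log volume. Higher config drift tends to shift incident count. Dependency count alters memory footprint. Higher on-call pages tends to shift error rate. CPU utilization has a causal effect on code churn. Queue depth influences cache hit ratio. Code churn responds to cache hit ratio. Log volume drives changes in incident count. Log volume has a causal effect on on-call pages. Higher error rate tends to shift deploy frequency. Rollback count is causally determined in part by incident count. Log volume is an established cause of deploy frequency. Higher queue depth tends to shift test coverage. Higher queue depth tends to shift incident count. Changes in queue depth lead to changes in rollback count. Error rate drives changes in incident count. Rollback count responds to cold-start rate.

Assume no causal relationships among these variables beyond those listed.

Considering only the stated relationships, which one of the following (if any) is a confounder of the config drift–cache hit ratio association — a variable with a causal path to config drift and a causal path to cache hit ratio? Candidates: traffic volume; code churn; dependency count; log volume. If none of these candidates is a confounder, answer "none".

none

None of the listed candidates has causal paths to both config drift and cache hit ratio in the stated relationships, so none is a common cause.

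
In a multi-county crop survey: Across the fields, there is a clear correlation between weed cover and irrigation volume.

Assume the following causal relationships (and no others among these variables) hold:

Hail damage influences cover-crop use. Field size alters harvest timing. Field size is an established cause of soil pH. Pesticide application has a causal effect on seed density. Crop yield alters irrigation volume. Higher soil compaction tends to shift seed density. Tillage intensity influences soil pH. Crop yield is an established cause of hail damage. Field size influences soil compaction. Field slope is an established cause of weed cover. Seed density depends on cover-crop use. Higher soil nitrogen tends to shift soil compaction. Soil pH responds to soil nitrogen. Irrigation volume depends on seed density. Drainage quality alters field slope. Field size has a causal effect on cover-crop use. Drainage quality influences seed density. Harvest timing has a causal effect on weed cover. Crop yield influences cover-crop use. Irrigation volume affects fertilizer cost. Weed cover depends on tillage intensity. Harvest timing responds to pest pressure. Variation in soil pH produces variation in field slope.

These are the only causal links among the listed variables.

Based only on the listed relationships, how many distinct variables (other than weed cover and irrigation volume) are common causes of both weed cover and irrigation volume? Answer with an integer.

3

The common causes are: drainage quality (to weed cover via drainage quality → field slope → weed cover; to irrigation volume via drainage quality → seed density → irrigation volume); field size (to weed cover via field size → harvest timing → weed cover; to irrigation volume via field size → soil compaction → seed density → irrigation volume); soil nitrogen (to weed cover via soil nitrogen → soil pH → field slope → weed cover; to irrigation volume via soil nitrogen → soil compaction → seed density → irrigation volume).
Every other variable lacks a causal path to at least one of weed cover and irrigation volume.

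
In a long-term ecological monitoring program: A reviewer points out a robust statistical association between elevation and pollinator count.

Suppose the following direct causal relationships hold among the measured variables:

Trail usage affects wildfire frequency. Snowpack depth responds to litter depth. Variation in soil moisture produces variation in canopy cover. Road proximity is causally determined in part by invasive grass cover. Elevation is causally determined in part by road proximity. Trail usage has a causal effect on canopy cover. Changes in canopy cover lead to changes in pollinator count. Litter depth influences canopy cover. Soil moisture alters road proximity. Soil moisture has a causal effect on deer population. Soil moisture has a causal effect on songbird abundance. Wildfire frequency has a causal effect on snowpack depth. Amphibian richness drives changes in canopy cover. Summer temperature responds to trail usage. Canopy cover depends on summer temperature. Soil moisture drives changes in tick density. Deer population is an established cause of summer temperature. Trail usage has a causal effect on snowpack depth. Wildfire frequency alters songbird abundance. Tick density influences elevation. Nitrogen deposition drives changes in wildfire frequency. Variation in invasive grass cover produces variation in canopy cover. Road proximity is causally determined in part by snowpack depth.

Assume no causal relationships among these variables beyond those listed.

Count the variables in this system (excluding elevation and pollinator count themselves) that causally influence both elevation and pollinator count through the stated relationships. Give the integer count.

The common causes are: invasive grass cover (to elevation via invasive grass cover → road proximity → elevation; to pollinator count via invasive grass cover → canopy cover → pollinator count); litter depth (to elevation via litter depth → snowpack depth → road proximity → elevation; to pollinator count via litter depth → canopy cover → pollinator count); soil moisture (to elevation via soil moisture → road proximity → elevation; to pollinator count via soil moisture → canopy cover → pollinator count); trail usage (to elevation via trail usage → snowpack depth → road proximity → elevation; to pollinator count via trail usage → canopy cover → pollinator count).
Every other variable lacks a causal path to at least one of elevation and pollinator count.

4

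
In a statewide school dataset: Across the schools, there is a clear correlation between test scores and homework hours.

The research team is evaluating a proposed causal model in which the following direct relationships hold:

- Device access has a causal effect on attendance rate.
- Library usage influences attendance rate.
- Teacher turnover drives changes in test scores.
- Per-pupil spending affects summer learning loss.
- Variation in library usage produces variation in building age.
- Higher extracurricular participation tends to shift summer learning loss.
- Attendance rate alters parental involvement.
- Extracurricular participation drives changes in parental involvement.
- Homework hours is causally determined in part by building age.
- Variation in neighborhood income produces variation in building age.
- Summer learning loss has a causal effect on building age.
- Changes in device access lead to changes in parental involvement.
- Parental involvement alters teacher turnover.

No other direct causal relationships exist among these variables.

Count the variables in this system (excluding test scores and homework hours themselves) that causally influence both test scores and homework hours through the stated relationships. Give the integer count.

The common causes are: extracurricular participation (to test scores via extracurricular participation → parental involvement → teacher turnover → test scores; to homework hours via extracurricular participation → summer learning loss → building age → homework hours); library usage (to test scores via library usage → attendance rate → parental involvement → teacher turnover → test scores; to homework hours via library usage → building age → homework hours).
Every other variable lacks a causal path to at least one of test scores and homework hours.

2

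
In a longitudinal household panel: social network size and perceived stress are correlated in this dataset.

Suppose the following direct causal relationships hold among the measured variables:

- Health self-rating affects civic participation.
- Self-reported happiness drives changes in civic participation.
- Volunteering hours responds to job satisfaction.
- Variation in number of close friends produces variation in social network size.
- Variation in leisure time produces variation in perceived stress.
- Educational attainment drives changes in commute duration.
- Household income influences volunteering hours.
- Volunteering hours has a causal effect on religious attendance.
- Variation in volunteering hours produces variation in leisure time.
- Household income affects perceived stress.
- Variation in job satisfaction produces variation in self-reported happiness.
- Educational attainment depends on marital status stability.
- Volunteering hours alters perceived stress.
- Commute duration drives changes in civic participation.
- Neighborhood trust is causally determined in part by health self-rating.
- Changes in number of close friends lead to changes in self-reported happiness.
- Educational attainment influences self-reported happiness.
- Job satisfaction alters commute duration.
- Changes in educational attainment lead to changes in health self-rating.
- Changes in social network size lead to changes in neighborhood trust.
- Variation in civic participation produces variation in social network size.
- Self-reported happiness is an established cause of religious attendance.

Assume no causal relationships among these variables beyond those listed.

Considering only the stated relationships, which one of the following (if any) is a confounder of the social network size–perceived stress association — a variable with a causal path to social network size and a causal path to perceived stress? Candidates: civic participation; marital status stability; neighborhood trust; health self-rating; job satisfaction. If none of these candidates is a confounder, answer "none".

job satisfaction

Job satisfaction causes social network size (job satisfaction → commute duration → civic participation → social network size) and also causes perceived stress (job satisfaction → volunteering hours → perceived stress); it is a common cause of both.
Each of the other candidates lacks a causal path to at least one of social network size and perceived stress, so they do not confound the relationship.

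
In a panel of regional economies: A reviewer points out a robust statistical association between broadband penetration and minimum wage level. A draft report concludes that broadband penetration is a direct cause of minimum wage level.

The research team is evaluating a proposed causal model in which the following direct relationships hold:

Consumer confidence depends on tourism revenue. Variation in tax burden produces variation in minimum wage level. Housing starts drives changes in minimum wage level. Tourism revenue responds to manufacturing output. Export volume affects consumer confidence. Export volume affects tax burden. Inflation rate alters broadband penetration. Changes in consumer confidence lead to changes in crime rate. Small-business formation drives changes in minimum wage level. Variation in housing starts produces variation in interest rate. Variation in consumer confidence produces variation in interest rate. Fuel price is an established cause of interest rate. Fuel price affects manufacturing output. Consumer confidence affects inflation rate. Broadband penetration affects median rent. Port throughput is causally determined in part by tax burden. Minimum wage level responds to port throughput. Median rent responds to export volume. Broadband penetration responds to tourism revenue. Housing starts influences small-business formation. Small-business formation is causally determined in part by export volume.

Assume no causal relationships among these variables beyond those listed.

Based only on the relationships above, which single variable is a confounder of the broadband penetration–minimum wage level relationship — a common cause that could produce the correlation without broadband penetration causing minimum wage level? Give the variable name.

export volume

Export volume has a causal path to broadband penetration (export volume → consumer confidence → inflation rate → broadband penetration) and a separate causal path to minimum wage level (export volume → small-business formation → minimum wage level), so it is a common cause of both.
No stated relationship gives broadband penetration a causal route to minimum wage level, so the correlation is explained by the shared upstream cause rather than a direct effect.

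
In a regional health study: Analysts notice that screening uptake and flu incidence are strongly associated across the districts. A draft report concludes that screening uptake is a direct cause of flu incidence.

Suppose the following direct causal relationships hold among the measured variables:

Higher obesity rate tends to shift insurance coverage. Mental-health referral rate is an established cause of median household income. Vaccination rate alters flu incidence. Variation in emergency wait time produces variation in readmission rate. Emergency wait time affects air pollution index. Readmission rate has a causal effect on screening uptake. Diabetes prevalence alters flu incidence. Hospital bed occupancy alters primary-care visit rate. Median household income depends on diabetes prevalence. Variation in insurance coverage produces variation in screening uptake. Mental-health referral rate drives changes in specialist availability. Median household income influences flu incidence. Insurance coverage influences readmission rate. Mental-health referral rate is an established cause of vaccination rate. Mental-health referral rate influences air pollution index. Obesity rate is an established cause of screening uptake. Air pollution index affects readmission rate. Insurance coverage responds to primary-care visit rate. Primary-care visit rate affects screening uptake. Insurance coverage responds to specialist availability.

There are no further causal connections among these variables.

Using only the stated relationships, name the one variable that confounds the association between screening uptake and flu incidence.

Mental-health referral rate has a causal path to screening uptake (mental-health referral rate → specialist availability → insurance coverage → screening uptake) and a separate causal path to flu incidence (mental-health referral rate → median household income → flu incidence), so it is a common cause of both.
No stated relationship gives screening uptake a causal route to flu incidence, so the correlation is explained by the shared upstream cause rather than a direct effect.

mental-health referral rate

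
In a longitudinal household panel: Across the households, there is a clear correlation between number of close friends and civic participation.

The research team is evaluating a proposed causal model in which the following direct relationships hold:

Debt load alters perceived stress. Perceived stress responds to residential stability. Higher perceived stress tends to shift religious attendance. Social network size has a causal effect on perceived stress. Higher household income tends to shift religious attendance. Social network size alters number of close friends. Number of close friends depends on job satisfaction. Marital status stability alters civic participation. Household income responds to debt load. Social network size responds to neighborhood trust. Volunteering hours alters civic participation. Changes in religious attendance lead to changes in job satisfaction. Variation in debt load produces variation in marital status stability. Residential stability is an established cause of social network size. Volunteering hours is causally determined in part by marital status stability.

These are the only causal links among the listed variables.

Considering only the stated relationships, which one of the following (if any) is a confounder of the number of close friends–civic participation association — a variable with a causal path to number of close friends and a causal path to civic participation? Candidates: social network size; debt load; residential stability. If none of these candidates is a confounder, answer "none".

debt load

Debt load causes number of close friends (debt load → household income → religious attendance → job satisfaction → number of close friends) and also causes civic participation (debt load → marital status stability → civic participation); it is a common cause of both.
Each of the other candidates lacks a causal path to at least one of number of close friends and civic participation, so they do not confound the relationship.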